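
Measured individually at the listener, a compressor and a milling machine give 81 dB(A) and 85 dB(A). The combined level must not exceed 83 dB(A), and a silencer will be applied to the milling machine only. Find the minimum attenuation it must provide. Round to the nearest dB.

Fixed contribution from the other source: Σ 10^(L/10) = 10^(81/10) = 1.259e+08 (81.00 dB(A)).
To meet 83 dB(A) overall, the treated milling machine may contribute at most 10^(83/10) − 1.259e+08 = 7.363e+07, i.e. 78.67 dB(A).
Required insertion loss = 85 − 78.67 = 6.33 dB.

6 dB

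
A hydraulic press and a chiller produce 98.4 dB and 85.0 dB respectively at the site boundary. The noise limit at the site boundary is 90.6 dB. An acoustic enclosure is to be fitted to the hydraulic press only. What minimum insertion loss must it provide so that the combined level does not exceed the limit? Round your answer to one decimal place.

9.2 dB

The untreated sources together contribute 10^(85.0/10) = 3.162e+08, i.e. 85.00 dB.
To meet 90.6 dB overall, the treated hydraulic press may contribute at most 10^(90.6/10) − 3.162e+08 = 8.319e+08, i.e. 89.20 dB.
Required insertion loss = 98.4 − 89.20 = 9.20 dB.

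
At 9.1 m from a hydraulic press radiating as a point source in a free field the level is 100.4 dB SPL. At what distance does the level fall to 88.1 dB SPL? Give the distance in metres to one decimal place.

37.5 m

Point-source spreading drops the level by 20·log₁₀(r₂/r₁); inverting, r₂/r₁ = 10^(ΔL/20).
r₂ = 9.1·10^((100.4−88.1)/20) = 9.1·10^(12.3/20) = 37.50 m.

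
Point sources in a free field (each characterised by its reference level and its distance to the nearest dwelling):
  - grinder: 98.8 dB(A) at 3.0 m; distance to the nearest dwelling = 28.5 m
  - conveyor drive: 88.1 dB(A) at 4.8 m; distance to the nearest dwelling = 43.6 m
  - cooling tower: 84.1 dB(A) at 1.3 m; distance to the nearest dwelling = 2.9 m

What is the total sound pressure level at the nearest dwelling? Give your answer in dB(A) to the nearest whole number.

82 dB(A)

Propagate each source to the receiver with L = L_ref − 20·log₁₀(r/r_ref), then add intensities.
grinder: 98.8 − 20·log₁₀(28.5/3.0) = 98.8 − 19.55 = 79.25 dB(A).
conveyor drive: 88.1 − 20·log₁₀(43.6/4.8) = 88.1 − 19.16 = 68.94 dB(A).
cooling tower: 84.1 − 20·log₁₀(2.9/1.3) = 84.1 − 6.97 = 77.13 dB(A).
Σ 10^(L/10) = 1.435e+08 → L_total = 10·log₁₀(1.435e+08) = 81.57 dB(A).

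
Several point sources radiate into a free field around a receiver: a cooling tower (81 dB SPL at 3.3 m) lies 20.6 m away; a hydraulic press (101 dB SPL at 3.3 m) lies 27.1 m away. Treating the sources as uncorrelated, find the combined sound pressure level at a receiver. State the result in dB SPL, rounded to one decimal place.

82.8 dB SPL

Propagate each source to the receiver with L = L_ref − 20·log₁₀(r/r_ref), then add intensities.
cooling tower: 81 − 20·log₁₀(20.6/3.3) = 81 − 15.91 = 65.09 dB SPL.
hydraulic press: 101 − 20·log₁₀(27.1/3.3) = 101 − 18.29 = 82.71 dB SPL.
Σ 10^(L/10) = 1.899e+08 → L_total = 10·log₁₀(1.899e+08) = 82.79 dB SPL.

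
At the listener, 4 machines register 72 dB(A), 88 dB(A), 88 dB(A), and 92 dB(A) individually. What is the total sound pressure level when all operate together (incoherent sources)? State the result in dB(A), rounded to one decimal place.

94.6 dB(A)

Incoherent sources combine by intensity addition: L_total = 10·log₁₀(Σ 10^(L_i/10)).
Σ 10^(L/10) = 10^(72/10) + 10^(88/10) + 10^(88/10) + 10^(92/10) = 2.863e+09.
L_total = 10·log₁₀(2.863e+09) = 94.57 dB(A).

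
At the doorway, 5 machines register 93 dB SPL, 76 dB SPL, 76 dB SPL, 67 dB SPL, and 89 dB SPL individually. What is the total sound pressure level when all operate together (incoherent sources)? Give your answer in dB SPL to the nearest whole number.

95 dB SPL

For uncorrelated sources the intensities add, so convert each level to linear form, sum, and take 10·log₁₀ of the total.
Σ 10^(L/10) = 10^(93/10) + 10^(76/10) + 10^(76/10) + 10^(67/10) + 10^(89/10) = 2.874e+09.
L_total = 10·log₁₀(2.874e+09) = 94.59 dB SPL.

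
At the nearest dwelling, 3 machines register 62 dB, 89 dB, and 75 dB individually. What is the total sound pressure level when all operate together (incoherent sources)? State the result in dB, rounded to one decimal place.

89.2 dB

Incoherent sources combine by intensity addition: L_total = 10·log₁₀(Σ 10^(L_i/10)).
Σ 10^(L/10) = 10^(62/10) + 10^(89/10) + 10^(75/10) = 8.275e+08.
L_total = 10·log₁₀(8.275e+08) = 89.18 dB.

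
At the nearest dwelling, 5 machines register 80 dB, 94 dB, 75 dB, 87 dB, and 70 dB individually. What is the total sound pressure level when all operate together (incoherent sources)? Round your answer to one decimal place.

Incoherent sources combine by intensity addition: L_total = 10·log₁₀(Σ 10^(L_i/10)).
Σ 10^(L/10) = 10^(80/10) + 10^(94/10) + 10^(75/10) + 10^(87/10) + 10^(70/10) = 3.155e+09.
L_total = 10·log₁₀(3.155e+09) = 94.99 dB.

95.0 dB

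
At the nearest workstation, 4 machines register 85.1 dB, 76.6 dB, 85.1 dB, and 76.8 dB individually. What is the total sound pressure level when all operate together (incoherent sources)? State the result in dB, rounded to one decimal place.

For uncorrelated sources the intensities add, so convert each level to linear form, sum, and take 10·log₁₀ of the total.
Σ 10^(L/10) = 10^(85.1/10) + 10^(76.6/10) + 10^(85.1/10) + 10^(76.8/10) = 7.408e+08.
L_total = 10·log₁₀(7.408e+08) = 88.70 dB.

88.7 dB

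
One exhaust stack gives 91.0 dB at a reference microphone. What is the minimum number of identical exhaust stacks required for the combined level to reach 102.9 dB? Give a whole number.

16

N identical sources give L₁ + 10·log₁₀ N, so require 10·log₁₀ N ≥ 102.9 − 91.0 = 11.9 dB.
N ≥ 10^(11.9/10) = 15.488, so N = 16.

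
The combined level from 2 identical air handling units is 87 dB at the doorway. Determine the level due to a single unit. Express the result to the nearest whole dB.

84 dB

Dividing the total intensity by 2 lowers the level by 10·log₁₀ 2 = 3.010 dB: L₁ = 87 − 3.010.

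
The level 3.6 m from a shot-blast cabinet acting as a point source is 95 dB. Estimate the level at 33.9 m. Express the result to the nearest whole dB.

Spherical spreading from a point source gives a 20·log₁₀(r₂/r₁) drop.
L₂ = 95 − 20·log₁₀(33.9/3.6) = 95 − 19.478 = 75.52 dB.

76 dB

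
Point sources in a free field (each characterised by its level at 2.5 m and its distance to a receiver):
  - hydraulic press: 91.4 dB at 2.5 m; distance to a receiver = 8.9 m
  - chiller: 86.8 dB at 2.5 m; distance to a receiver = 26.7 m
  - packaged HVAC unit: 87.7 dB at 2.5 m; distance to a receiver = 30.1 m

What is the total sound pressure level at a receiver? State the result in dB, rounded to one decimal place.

80.7 dB

First find each source's level at the receiver (point-source: −20·log₁₀(r/r_ref)), then combine on an intensity basis.
hydraulic press: 91.4 − 20·log₁₀(8.9/2.5) = 91.4 − 11.03 = 80.37 dB.
chiller: 86.8 − 20·log₁₀(26.7/2.5) = 86.8 − 20.57 = 66.23 dB.
packaged HVAC unit: 87.7 − 20·log₁₀(30.1/2.5) = 87.7 − 21.61 = 66.09 dB.
Σ 10^(L/10) = 1.172e+08 → L_total = 10·log₁₀(1.172e+08) = 80.69 dB.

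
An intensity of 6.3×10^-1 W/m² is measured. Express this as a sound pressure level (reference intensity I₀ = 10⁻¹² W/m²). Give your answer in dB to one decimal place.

Dividing by I₀ shifts the exponent by 12: I/I₀ = 6.3×10^11.
L = 10·(0.7993 + 11) = 117.99 dB.

118.0 dB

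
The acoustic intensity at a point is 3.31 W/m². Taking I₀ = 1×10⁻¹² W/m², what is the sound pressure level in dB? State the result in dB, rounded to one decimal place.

125.2 dB

I/I₀ = 3.31/10⁻¹² = 3.31×10^12, and L = 10·log₁₀(I/I₀).
L = 10·(0.5198 + 12) = 125.20 dB.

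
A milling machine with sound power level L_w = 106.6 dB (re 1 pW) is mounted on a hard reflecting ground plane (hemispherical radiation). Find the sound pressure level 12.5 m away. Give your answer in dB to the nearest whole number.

L_p = L_w − 10·log₁₀(2π·r²) with r = 12.5 m.
2π·r² = 981.7 m², 10·log₁₀ of that is 29.920 dB.
L_p = 106.6 − 29.920 = 76.68 dB.

77 dB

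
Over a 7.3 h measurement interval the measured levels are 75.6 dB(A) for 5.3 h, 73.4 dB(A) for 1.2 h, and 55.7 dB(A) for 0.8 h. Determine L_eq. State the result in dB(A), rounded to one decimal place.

74.8 dB(A)

L_eq = 10·log₁₀[(1/T)·Σ tᵢ·10^(Lᵢ/10)] with T = 7.3 h.
Σ tᵢ·10^(Lᵢ/10) = 5.3·10^(75.6/10) + 1.2·10^(73.4/10) + 0.8·10^(55.7/10) = 2.190e+08.
L_eq = 10·log₁₀(2.190e+08/7.3) = 74.77 dB(A).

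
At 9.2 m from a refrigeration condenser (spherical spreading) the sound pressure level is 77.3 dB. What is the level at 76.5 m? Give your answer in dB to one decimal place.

58.9 dB

Spherical spreading from a point source gives a 20·log₁₀(r₂/r₁) drop.
L₂ = 77.3 − 20·log₁₀(76.5/9.2) = 77.3 − 18.397 = 58.90 dB.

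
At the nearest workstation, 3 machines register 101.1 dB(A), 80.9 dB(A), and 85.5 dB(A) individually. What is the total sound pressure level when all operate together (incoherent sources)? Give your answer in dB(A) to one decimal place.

101.3 dB(A)

Incoherent sources combine by intensity addition: L_total = 10·log₁₀(Σ 10^(L_i/10)).
Σ 10^(L/10) = 10^(101.1/10) + 10^(80.9/10) + 10^(85.5/10) = 1.336e+10.
L_total = 10·log₁₀(1.336e+10) = 101.26 dB(A).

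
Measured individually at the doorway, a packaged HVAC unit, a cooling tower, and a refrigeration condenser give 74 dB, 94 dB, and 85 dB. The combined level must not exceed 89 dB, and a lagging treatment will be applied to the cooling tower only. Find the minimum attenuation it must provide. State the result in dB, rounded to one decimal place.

Fixed contribution from the other sources: Σ 10^(L/10) = 10^(74/10) + 10^(85/10) = 3.413e+08 (85.33 dB).
The limit corresponds to 10^(89/10) = 7.943e+08; subtracting the fixed part leaves 4.530e+08 for the cooling tower, i.e. 86.56 dB.
So the cooling tower must be reduced from 94 to 86.56 dB: IL = 7.44 dB.

7.4 dB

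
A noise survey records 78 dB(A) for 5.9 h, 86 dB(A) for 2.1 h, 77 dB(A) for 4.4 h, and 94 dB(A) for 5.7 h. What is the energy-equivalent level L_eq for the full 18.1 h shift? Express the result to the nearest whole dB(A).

The energy average is taken in the linear domain: L_eq = 10·log₁₀[(Σ tᵢ·10^(Lᵢ/10))/T], T = 18.1 h.
Σ tᵢ·10^(Lᵢ/10) = 5.9·10^(78/10) + 2.1·10^(86/10) + 4.4·10^(77/10) + 5.7·10^(94/10) = 1.575e+10.
L_eq = 10·log₁₀(1.575e+10/18.1) = 89.40 dB(A).

89 dB(A)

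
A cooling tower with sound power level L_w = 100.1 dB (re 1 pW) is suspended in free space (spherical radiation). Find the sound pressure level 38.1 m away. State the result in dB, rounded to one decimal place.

57.5 dB

The power spreads over a sphere of area 4π·r², so L_p = L_w − 10·log₁₀(4π·r²).
4π·r² = 1.824e+04 m², 10·log₁₀ of that is 42.611 dB.
L_p = 100.1 − 42.611 = 57.49 dB.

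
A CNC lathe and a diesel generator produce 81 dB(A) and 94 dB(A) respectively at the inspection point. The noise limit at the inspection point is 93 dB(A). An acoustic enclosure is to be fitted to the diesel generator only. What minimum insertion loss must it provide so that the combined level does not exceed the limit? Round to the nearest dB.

Fixed contribution from the other source: Σ 10^(L/10) = 10^(81/10) = 1.259e+08 (81.00 dB(A)).
To meet 93 dB(A) overall, the treated diesel generator may contribute at most 10^(93/10) − 1.259e+08 = 1.869e+09, i.e. 92.72 dB(A).
Required insertion loss = 94 − 92.72 = 1.28 dB.

1 dB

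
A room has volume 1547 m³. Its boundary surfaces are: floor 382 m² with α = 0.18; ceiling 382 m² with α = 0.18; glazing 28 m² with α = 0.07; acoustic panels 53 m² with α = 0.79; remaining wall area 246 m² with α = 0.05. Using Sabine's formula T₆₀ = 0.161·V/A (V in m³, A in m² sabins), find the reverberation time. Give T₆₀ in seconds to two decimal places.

Summing Sᵢαᵢ: 382·0.18 + 382·0.18 + 28·0.07 + 53·0.79 + 246·0.05 = 193.65 m².
T₆₀ = 0.161·V/A = 0.161·1547/193.65 = 1.286 s.

1.29 s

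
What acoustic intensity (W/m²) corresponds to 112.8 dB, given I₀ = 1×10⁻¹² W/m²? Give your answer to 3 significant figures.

I/I₀ = 10^(112.8/10) = 1.905e+11, so I = 1.905e+11 × 10⁻¹² W/m².

0.191 W/m²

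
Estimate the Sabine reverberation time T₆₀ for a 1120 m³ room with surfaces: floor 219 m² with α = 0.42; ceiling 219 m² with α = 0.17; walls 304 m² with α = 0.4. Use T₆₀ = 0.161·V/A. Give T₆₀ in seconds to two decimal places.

Summing Sᵢαᵢ: 219·0.42 + 219·0.17 + 304·0.4 = 250.81 m².
T₆₀ = 0.161 × 1120 / 250.81 = 0.719 s.

0.72 s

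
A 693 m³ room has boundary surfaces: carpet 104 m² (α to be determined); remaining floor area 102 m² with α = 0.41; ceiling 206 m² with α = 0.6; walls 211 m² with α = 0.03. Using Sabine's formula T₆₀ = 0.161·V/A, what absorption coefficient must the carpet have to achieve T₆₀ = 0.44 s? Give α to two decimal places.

0.79

From T₆₀ = 0.161·V/A, the target T₆₀ = 0.44 s needs A = 0.161·693/0.44 = 253.58 m².
Absorption from the other surfaces = 102·0.41 + 206·0.6 + 211·0.03 = 171.75 m², so the carpet must supply 81.83 m² over 104 m².
α = 81.83/104 = 0.787.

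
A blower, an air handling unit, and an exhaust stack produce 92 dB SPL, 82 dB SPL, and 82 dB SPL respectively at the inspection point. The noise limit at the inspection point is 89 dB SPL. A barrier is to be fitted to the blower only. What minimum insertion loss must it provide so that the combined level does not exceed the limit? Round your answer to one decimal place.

The untreated sources together contribute 10^(82/10) + 10^(82/10) = 3.170e+08, i.e. 85.01 dB SPL.
To meet 89 dB SPL overall, the treated blower may contribute at most 10^(89/10) − 3.170e+08 = 4.773e+08, i.e. 86.79 dB SPL.
So the blower must be reduced from 92 to 86.79 dB SPL: IL = 5.21 dB.

5.2 dB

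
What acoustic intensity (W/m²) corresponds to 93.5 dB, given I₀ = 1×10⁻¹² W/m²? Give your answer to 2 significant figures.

0.0022 W/m²

I = I₀·10^(L/10) = 10⁻¹² × 10^(93.5/10) = 10^(-2.650).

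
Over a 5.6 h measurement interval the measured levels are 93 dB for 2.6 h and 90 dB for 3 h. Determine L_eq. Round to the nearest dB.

Weight each interval's intensity by its duration and average over T = 5.6 h:
Σ tᵢ·10^(Lᵢ/10) = 2.6·10^(93/10) + 3·10^(90/10) = 8.188e+09.
L_eq = 10·log₁₀(8.188e+09/5.6) = 91.65 dB.

92 dB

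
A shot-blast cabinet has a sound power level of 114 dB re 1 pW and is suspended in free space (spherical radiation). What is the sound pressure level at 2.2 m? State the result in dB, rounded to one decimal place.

96.2 dB

Free-field spherical radiation: L_p = L_w − 10·log₁₀(4π·r²), r = 2.2 m.
4π·r² = 60.82 m², 10·log₁₀ of that is 17.841 dB.
L_p = 114 − 17.841 = 96.16 dB.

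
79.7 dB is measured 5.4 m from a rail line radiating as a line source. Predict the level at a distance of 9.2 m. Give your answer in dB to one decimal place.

For a line source, L₂ = L₁ − 10·log₁₀(r₂/r₁).
L₂ = 79.7 − 10·log₁₀(9.2/5.4) = 79.7 − 2.314 = 77.39 dB.

77.4 dB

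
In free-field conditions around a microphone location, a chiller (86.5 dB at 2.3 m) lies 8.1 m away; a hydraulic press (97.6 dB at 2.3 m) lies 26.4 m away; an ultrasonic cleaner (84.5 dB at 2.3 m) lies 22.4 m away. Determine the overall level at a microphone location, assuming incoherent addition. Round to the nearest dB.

79 dB

Propagate each source to the receiver with L = L_ref − 20·log₁₀(r/r_ref), then add intensities.
chiller: 86.5 − 20·log₁₀(8.1/2.3) = 86.5 − 10.94 = 75.56 dB.
hydraulic press: 97.6 − 20·log₁₀(26.4/2.3) = 97.6 − 21.20 = 76.40 dB.
ultrasonic cleaner: 84.5 − 20·log₁₀(22.4/2.3) = 84.5 − 19.77 = 64.73 dB.
Σ 10^(L/10) = 8.266e+07 → L_total = 10·log₁₀(8.266e+07) = 79.17 dB.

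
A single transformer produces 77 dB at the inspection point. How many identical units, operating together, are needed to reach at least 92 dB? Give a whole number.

The shortfall is 92 − 77 = 15.0 dB, and N units add 10·log₁₀ N, so need 10·log₁₀ N ≥ 15.0.
N ≥ 10^(15.0/10) = 31.623, so N = 32.

32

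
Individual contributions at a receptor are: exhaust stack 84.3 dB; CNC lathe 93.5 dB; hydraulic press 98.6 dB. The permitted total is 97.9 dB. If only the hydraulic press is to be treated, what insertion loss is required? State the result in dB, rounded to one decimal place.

3.0 dB

Everything except the hydraulic press sums to 10^(84.3/10) + 10^(93.5/10) = 2.508e+09 in linear terms, 93.99 dB.
The limit corresponds to 10^(97.9/10) = 6.166e+09; subtracting the fixed part leaves 3.658e+09 for the hydraulic press, i.e. 95.63 dB.
So the hydraulic press must be reduced from 98.6 to 95.63 dB: IL = 2.97 dB.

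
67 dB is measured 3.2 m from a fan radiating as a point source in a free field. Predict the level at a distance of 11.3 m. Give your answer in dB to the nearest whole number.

56 dB

Spherical spreading from a point source gives a 20·log₁₀(r₂/r₁) drop.
L₂ = 67 − 20·log₁₀(11.3/3.2) = 67 − 10.959 = 56.04 dB.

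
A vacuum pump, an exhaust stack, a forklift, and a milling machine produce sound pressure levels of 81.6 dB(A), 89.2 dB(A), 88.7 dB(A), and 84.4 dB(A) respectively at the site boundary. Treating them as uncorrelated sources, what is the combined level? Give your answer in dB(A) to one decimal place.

93.0 dB(A)

Incoherent sources combine by intensity addition: L_total = 10·log₁₀(Σ 10^(L_i/10)).
Σ 10^(L/10) = 10^(81.6/10) + 10^(89.2/10) + 10^(88.7/10) + 10^(84.4/10) = 1.993e+09.
L_total = 10·log₁₀(1.993e+09) = 93.00 dB(A).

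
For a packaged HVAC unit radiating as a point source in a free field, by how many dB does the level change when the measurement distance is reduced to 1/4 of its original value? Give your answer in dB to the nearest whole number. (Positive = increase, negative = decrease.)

With spherical spreading the level changes by −20·log₁₀(r₂/r₁).
ΔL = −20·log₁₀(0.25) = +12.04 dB.

+12 dB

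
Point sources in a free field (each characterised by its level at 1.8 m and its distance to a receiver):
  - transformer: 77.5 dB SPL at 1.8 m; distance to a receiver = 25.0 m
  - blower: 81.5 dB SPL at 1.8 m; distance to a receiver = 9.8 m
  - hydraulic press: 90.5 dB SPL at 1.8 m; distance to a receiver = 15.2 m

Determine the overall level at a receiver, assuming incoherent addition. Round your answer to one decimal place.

73.2 dB SPL

First find each source's level at the receiver (point-source: −20·log₁₀(r/r_ref)), then combine on an intensity basis.
transformer: 77.5 − 20·log₁₀(25.0/1.8) = 77.5 − 22.85 = 54.65 dB SPL.
blower: 81.5 − 20·log₁₀(9.8/1.8) = 81.5 − 14.72 = 66.78 dB SPL.
hydraulic press: 90.5 − 20·log₁₀(15.2/1.8) = 90.5 − 18.53 = 71.97 dB SPL.
Σ 10^(L/10) = 2.079e+07 → L_total = 10·log₁₀(2.079e+07) = 73.18 dB SPL.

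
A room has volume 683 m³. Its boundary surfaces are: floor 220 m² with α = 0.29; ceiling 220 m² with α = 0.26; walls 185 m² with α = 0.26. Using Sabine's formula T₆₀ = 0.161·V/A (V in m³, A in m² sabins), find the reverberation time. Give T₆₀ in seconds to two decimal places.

0.65 s

Total absorption A = 220·0.29 + 220·0.26 + 185·0.26 = 169.10 m² sabins.
T₆₀ = 0.161·V/A = 0.161·683/169.10 = 0.650 s.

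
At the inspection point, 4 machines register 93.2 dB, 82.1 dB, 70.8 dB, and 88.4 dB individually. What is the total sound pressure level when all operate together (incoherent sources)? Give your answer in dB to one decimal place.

Incoherent sources combine by intensity addition: L_total = 10·log₁₀(Σ 10^(L_i/10)).
Σ 10^(L/10) = 10^(93.2/10) + 10^(82.1/10) + 10^(70.8/10) + 10^(88.4/10) = 2.955e+09.
L_total = 10·log₁₀(2.955e+09) = 94.71 dB.

94.7 dB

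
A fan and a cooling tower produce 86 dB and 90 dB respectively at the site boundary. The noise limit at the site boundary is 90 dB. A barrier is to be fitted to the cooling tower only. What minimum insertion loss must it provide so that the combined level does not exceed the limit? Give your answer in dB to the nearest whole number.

Everything except the cooling tower sums to 10^(86/10) = 3.981e+08 in linear terms, 86.00 dB.
The limit corresponds to 10^(90/10) = 1.000e+09; subtracting the fixed part leaves 6.019e+08 for the cooling tower, i.e. 87.80 dB.
Required insertion loss = 90 − 87.80 = 2.20 dB.

2 dB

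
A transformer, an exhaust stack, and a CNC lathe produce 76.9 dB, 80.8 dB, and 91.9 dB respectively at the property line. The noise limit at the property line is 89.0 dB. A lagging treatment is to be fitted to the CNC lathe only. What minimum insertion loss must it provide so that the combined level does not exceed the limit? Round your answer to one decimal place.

3.9 dB

Fixed contribution from the other sources: Σ 10^(L/10) = 10^(76.9/10) + 10^(80.8/10) = 1.692e+08 (82.28 dB).
The limit corresponds to 10^(89.0/10) = 7.943e+08; subtracting the fixed part leaves 6.251e+08 for the CNC lathe, i.e. 87.96 dB.
So the CNC lathe must be reduced from 91.9 to 87.96 dB: IL = 3.94 dB.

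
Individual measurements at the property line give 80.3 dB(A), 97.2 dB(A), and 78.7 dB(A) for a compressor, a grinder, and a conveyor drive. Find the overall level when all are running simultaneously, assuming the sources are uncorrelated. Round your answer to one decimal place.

97.3 dB(A)

For uncorrelated sources the intensities add, so convert each level to linear form, sum, and take 10·log₁₀ of the total.
Σ 10^(L/10) = 10^(80.3/10) + 10^(97.2/10) + 10^(78.7/10) = 5.429e+09.
L_total = 10·log₁₀(5.429e+09) = 97.35 dB(A).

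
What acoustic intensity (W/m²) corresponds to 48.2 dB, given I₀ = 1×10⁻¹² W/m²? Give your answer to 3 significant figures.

6.61e-08 W/m²

I/I₀ = 10^(48.2/10) = 6.607e+04, so I = 6.607e+04 × 10⁻¹² W/m².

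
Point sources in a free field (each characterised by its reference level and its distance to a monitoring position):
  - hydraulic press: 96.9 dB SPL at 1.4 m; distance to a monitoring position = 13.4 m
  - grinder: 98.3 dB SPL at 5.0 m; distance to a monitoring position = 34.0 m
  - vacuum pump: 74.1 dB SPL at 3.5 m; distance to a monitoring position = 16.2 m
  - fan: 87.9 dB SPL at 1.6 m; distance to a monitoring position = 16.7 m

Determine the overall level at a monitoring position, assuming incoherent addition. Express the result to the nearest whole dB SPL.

83 dB SPL

Propagate each source to the receiver with L = L_ref − 20·log₁₀(r/r_ref), then add intensities.
hydraulic press: 96.9 − 20·log₁₀(13.4/1.4) = 96.9 − 19.62 = 77.28 dB SPL.
grinder: 98.3 − 20·log₁₀(34.0/5.0) = 98.3 − 16.65 = 81.65 dB SPL.
vacuum pump: 74.1 − 20·log₁₀(16.2/3.5) = 74.1 − 13.31 = 60.79 dB SPL.
fan: 87.9 − 20·log₁₀(16.7/1.6) = 87.9 − 20.37 = 67.53 dB SPL.
Σ 10^(L/10) = 2.065e+08 → L_total = 10·log₁₀(2.065e+08) = 83.15 dB SPL.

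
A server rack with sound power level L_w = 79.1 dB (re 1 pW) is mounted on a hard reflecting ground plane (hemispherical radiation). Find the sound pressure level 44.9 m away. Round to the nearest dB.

The power spreads over a hemisphere of area 2π·r², so L_p = L_w − 10·log₁₀(2π·r²).
2π·r² = 1.267e+04 m², 10·log₁₀ of that is 41.027 dB.
L_p = 79.1 − 41.027 = 38.07 dB.

38 dB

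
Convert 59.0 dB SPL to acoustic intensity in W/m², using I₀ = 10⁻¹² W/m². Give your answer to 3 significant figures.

L = 10·log₁₀(I/I₀) ⇒ I = I₀·10^(L/10) = 10⁻¹² × 10^5.90.

7.94e-07 W/m²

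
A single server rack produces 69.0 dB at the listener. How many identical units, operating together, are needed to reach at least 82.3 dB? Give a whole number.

22

The shortfall is 82.3 − 69.0 = 13.3 dB, and N units add 10·log₁₀ N, so need 10·log₁₀ N ≥ 13.3.
N ≥ 10^(13.3/10) = 21.380, so N = 22.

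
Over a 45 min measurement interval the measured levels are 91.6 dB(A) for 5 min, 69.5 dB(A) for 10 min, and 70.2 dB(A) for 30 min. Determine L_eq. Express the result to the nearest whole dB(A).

82 dB(A)

The energy average is taken in the linear domain: L_eq = 10·log₁₀[(Σ tᵢ·10^(Lᵢ/10))/T], T = 45 min.
Σ tᵢ·10^(Lᵢ/10) = 5·10^(91.6/10) + 10·10^(69.5/10) + 30·10^(70.2/10) = 7.630e+09.
L_eq = 10·log₁₀(7.630e+09/45) = 82.29 dB(A).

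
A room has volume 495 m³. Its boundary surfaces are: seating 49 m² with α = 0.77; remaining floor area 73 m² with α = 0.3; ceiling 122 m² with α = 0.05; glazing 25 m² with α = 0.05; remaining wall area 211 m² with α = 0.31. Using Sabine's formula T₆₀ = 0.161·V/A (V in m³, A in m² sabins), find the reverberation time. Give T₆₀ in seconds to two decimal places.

Summing Sᵢαᵢ: 49·0.77 + 73·0.3 + 122·0.05 + 25·0.05 + 211·0.31 = 132.39 m².
T₆₀ = 0.161 × 495 / 132.39 = 0.602 s.

0.60 s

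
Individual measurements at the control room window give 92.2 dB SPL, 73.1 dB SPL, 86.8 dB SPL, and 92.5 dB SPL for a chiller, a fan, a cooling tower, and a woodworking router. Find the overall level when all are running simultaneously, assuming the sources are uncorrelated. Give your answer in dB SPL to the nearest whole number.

96 dB SPL

For uncorrelated sources the intensities add, so convert each level to linear form, sum, and take 10·log₁₀ of the total.
Σ 10^(L/10) = 10^(92.2/10) + 10^(73.1/10) + 10^(86.8/10) + 10^(92.5/10) = 3.937e+09.
L_total = 10·log₁₀(3.937e+09) = 95.95 dB SPL.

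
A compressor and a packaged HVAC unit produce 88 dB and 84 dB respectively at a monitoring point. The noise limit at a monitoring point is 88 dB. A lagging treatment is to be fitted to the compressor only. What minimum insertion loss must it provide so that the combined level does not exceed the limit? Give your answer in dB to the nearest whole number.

Everything except the compressor sums to 10^(84/10) = 2.512e+08 in linear terms, 84.00 dB.
The limit corresponds to 10^(88/10) = 6.310e+08; subtracting the fixed part leaves 3.798e+08 for the compressor, i.e. 85.80 dB.
Required insertion loss = 88 − 85.80 = 2.20 dB.

2 dB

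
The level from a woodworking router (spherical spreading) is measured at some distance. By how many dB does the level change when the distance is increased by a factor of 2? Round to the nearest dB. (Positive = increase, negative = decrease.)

-6 dB

With spherical spreading the level changes by −20·log₁₀(r₂/r₁).
ΔL = −20·log₁₀(2) = -6.02 dB.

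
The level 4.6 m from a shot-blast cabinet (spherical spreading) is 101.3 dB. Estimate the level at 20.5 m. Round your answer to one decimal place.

For a point source, L₂ = L₁ − 20·log₁₀(r₂/r₁).
L₂ = 101.3 − 20·log₁₀(20.5/4.6) = 101.3 − 12.980 = 88.32 dB.

88.3 dB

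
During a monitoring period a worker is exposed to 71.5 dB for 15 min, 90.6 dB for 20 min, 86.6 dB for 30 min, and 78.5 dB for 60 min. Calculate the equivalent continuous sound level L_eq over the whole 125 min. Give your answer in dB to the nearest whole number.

L_eq = 10·log₁₀[(1/T)·Σ tᵢ·10^(Lᵢ/10)] with T = 125 min.
Σ tᵢ·10^(Lᵢ/10) = 15·10^(71.5/10) + 20·10^(90.6/10) + 30·10^(86.6/10) + 60·10^(78.5/10) = 4.114e+10.
L_eq = 10·log₁₀(4.114e+10/125) = 85.17 dB.

85 dB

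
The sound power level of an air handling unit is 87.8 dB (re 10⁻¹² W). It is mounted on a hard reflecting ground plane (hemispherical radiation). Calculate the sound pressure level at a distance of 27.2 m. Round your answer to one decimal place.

51.1 dB

Free-field hemispherical radiation: L_p = L_w − 10·log₁₀(2π·r²), r = 27.2 m.
2π·r² = 4649 m², 10·log₁₀ of that is 36.673 dB.
L_p = 87.8 − 36.673 = 51.13 dB.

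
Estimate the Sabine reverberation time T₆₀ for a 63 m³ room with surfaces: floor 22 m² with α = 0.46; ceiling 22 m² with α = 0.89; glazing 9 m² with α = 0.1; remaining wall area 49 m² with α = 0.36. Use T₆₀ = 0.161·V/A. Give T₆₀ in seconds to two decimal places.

Total absorption A = 22·0.46 + 22·0.89 + 9·0.1 + 49·0.36 = 48.24 m² sabins.
T₆₀ = 0.161 × 63 / 48.24 = 0.210 s.

0.21 s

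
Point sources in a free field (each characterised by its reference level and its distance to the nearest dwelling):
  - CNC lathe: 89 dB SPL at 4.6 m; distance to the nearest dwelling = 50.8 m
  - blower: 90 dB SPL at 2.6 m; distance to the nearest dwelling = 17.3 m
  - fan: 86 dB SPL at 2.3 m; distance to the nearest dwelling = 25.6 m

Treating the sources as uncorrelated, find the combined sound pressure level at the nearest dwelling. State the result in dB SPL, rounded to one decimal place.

First find each source's level at the receiver (point-source: −20·log₁₀(r/r_ref)), then combine on an intensity basis.
CNC lathe: 89 − 20·log₁₀(50.8/4.6) = 89 − 20.86 = 68.14 dB SPL.
blower: 90 − 20·log₁₀(17.3/2.6) = 90 − 16.46 = 73.54 dB SPL.
fan: 86 − 20·log₁₀(25.6/2.3) = 86 − 20.93 = 65.07 dB SPL.
Σ 10^(L/10) = 3.231e+07 → L_total = 10·log₁₀(3.231e+07) = 75.09 dB SPL.

75.1 dB SPL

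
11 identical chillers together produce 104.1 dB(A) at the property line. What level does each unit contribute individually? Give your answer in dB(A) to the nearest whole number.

11 equal contributions raise the level by 10·log₁₀ 11 = 10.414 dB, so each unit alone gives 104.1 − 10.414.

94 dB(A)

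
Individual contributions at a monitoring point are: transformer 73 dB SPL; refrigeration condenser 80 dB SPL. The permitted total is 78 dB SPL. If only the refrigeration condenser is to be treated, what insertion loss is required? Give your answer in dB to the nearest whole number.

Everything except the refrigeration condenser sums to 10^(73/10) = 1.995e+07 in linear terms, 73.00 dB SPL.
To meet 78 dB SPL overall, the treated refrigeration condenser may contribute at most 10^(78/10) − 1.995e+07 = 4.314e+07, i.e. 76.35 dB SPL.
Required insertion loss = 80 − 76.35 = 3.65 dB.

4 dB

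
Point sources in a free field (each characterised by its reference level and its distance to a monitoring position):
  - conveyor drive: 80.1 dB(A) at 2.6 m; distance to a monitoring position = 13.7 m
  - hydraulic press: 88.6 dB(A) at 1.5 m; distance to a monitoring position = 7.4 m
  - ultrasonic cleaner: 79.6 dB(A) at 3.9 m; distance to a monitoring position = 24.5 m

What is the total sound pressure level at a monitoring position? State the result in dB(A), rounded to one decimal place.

First find each source's level at the receiver (point-source: −20·log₁₀(r/r_ref)), then combine on an intensity basis.
conveyor drive: 80.1 − 20·log₁₀(13.7/2.6) = 80.1 − 14.43 = 65.67 dB(A).
hydraulic press: 88.6 − 20·log₁₀(7.4/1.5) = 88.6 − 13.86 = 74.74 dB(A).
ultrasonic cleaner: 79.6 − 20·log₁₀(24.5/3.9) = 79.6 − 15.96 = 63.64 dB(A).
Σ 10^(L/10) = 3.576e+07 → L_total = 10·log₁₀(3.576e+07) = 75.53 dB(A).

75.5 dB(A)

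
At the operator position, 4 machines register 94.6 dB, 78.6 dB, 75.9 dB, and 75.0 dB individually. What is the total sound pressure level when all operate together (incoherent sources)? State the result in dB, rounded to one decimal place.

94.8 dB

For uncorrelated sources the intensities add, so convert each level to linear form, sum, and take 10·log₁₀ of the total.
Σ 10^(L/10) = 10^(94.6/10) + 10^(78.6/10) + 10^(75.9/10) + 10^(75.0/10) = 3.027e+09.
L_total = 10·log₁₀(3.027e+09) = 94.81 dB.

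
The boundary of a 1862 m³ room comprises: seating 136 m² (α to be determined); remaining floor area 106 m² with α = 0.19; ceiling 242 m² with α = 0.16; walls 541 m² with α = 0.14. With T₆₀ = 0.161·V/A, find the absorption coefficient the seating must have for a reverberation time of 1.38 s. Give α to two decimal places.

0.61

Required total absorption A = 0.161·1862/1.38 = 217.23 m².
Absorption from the other surfaces = 106·0.19 + 242·0.16 + 541·0.14 = 134.60 m², so the seating must supply 82.63 m² over 136 m².
α = 82.63/136 = 0.608.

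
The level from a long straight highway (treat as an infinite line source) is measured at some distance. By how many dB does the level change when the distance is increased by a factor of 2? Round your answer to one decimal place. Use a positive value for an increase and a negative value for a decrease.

Line-source spreading: ΔL = −10·log₁₀(r₂/r₁).
ΔL = −10·log₁₀(2) = -3.01 dB.

-3.0 dB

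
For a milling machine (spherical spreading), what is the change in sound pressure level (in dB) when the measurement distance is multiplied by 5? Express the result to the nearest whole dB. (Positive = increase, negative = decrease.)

Point-source spreading: ΔL = −20·log₁₀(r₂/r₁).
ΔL = −20·log₁₀(5) = -13.98 dB.

-14 dB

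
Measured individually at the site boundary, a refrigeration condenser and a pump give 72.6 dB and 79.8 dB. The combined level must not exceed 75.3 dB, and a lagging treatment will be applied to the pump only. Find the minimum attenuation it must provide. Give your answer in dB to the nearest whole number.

Fixed contribution from the other source: Σ 10^(L/10) = 10^(72.6/10) = 1.820e+07 (72.60 dB).
The limit corresponds to 10^(75.3/10) = 3.388e+07; subtracting the fixed part leaves 1.569e+07 for the pump, i.e. 71.96 dB.
So the pump must be reduced from 79.8 to 71.96 dB: IL = 7.84 dB.

8 dB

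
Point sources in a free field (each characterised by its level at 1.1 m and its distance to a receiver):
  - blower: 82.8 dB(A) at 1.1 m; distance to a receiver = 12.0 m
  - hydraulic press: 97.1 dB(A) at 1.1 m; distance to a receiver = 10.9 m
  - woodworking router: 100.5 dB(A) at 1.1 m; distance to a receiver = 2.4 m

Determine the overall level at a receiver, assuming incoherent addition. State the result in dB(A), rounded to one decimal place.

93.8 dB(A)

First find each source's level at the receiver (point-source: −20·log₁₀(r/r_ref)), then combine on an intensity basis.
blower: 82.8 − 20·log₁₀(12.0/1.1) = 82.8 − 20.76 = 62.04 dB(A).
hydraulic press: 97.1 − 20·log₁₀(10.9/1.1) = 97.1 − 19.92 = 77.18 dB(A).
woodworking router: 100.5 − 20·log₁₀(2.4/1.1) = 100.5 − 6.78 = 93.72 dB(A).
Σ 10^(L/10) = 2.411e+09 → L_total = 10·log₁₀(2.411e+09) = 93.82 dB(A).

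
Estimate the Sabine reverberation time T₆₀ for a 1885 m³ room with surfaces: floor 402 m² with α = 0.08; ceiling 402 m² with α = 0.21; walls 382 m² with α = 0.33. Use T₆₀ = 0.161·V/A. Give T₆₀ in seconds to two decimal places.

Total absorption A = 402·0.08 + 402·0.21 + 382·0.33 = 242.64 m² sabins.
T₆₀ = 0.161·V/A = 0.161·1885/242.64 = 1.251 s.

1.25 s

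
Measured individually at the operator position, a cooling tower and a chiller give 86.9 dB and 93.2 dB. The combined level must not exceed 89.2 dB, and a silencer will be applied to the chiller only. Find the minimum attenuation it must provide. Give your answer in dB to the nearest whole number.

8 dB

The untreated sources together contribute 10^(86.9/10) = 4.898e+08, i.e. 86.90 dB.
The limit corresponds to 10^(89.2/10) = 8.318e+08; subtracting the fixed part leaves 3.420e+08 for the chiller, i.e. 85.34 dB.
So the chiller must be reduced from 93.2 to 85.34 dB: IL = 7.86 dB.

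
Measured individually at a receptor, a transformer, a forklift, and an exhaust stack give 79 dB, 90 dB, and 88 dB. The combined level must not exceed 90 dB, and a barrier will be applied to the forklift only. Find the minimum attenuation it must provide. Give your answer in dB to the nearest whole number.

Everything except the forklift sums to 10^(79/10) + 10^(88/10) = 7.104e+08 in linear terms, 88.51 dB.
To meet 90 dB overall, the treated forklift may contribute at most 10^(90/10) − 7.104e+08 = 2.896e+08, i.e. 84.62 dB.
Required insertion loss = 90 − 84.62 = 5.38 dB.

5 dB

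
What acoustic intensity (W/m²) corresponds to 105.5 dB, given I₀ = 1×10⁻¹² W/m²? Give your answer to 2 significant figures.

I = I₀·10^(L/10) = 10⁻¹² × 10^(105.5/10) = 10^(-1.450).

0.035 W/m²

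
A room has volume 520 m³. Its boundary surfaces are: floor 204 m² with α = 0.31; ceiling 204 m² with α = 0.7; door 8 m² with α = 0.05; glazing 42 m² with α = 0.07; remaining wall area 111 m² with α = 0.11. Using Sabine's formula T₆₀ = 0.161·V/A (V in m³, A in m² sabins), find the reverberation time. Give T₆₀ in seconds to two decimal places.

0.38 s

A = Σ Sᵢαᵢ = 204·0.31 + 204·0.7 + 8·0.05 + 42·0.07 + 111·0.11 = 221.59 m².
T₆₀ = 0.161 × 520 / 221.59 = 0.378 s.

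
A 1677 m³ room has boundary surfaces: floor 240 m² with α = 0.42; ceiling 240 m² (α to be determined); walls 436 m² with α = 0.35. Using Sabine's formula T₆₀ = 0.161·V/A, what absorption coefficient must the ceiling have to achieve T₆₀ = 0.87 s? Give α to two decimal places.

0.24

Required total absorption A = 0.161·1677/0.87 = 310.34 m².
Absorption from the other surfaces = 240·0.42 + 436·0.35 = 253.40 m², so the ceiling must supply 56.94 m² over 240 m².
α = 56.94/240 = 0.237.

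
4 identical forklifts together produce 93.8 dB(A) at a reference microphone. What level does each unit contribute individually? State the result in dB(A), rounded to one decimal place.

87.8 dB(A)

For N identical incoherent sources L_total = L₁ + 10·log₁₀ N, so L₁ = 93.8 − 10·log₁₀(4) = 93.8 − 6.021.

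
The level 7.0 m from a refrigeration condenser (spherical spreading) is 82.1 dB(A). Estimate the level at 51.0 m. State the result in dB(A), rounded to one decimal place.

Point-source attenuation: ΔL = 20·log₁₀(r₂/r₁) = 20·log₁₀(51.0/7.0) = 17.249 dB.
L₂ = 82.1 − 20·log₁₀(51.0/7.0) = 82.1 − 17.249 = 64.85 dB(A).

64.9 dB(A)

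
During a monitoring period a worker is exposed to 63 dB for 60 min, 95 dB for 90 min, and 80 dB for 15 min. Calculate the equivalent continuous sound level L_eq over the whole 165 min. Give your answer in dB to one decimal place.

92.4 dB

L_eq = 10·log₁₀[(1/T)·Σ tᵢ·10^(Lᵢ/10)] with T = 165 min.
Σ tᵢ·10^(Lᵢ/10) = 60·10^(63/10) + 90·10^(95/10) + 15·10^(80/10) = 2.862e+11.
L_eq = 10·log₁₀(2.862e+11/165) = 92.39 dB.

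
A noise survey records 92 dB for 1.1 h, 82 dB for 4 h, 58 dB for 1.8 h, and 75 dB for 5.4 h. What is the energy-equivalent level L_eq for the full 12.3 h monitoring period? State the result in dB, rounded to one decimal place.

Weight each interval's intensity by its duration and average over T = 12.3 h:
Σ tᵢ·10^(Lᵢ/10) = 1.1·10^(92/10) + 4·10^(82/10) + 1.8·10^(58/10) + 5.4·10^(75/10) = 2.549e+09.
L_eq = 10·log₁₀(2.549e+09/12.3) = 83.17 dB.

83.2 dB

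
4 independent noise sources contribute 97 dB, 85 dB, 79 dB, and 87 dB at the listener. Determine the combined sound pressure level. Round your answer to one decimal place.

For uncorrelated sources the intensities add, so convert each level to linear form, sum, and take 10·log₁₀ of the total.
Σ 10^(L/10) = 10^(97/10) + 10^(85/10) + 10^(79/10) + 10^(87/10) = 5.909e+09.
L_total = 10·log₁₀(5.909e+09) = 97.71 dB.

97.7 dB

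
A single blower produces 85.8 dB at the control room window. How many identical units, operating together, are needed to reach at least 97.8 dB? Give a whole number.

16

The shortfall is 97.8 − 85.8 = 12.0 dB, and N units add 10·log₁₀ N, so need 10·log₁₀ N ≥ 12.0.
N ≥ 10^(12.0/10) = 15.849, so N = 16.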